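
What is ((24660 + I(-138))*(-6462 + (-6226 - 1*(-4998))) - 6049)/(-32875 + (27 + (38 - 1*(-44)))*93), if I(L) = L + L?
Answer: 187519009/22738 ≈ 8246.9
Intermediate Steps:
I(L) = 2*L
((24660 + I(-138))*(-6462 + (-6226 - 1*(-4998))) - 6049)/(-32875 + (27 + (38 - 1*(-44)))*93) = ((24660 + 2*(-138))*(-6462 + (-6226 - 1*(-4998))) - 6049)/(-32875 + (27 + (38 - 1*(-44)))*93) = ((24660 - 276)*(-6462 + (-6226 + 4998)) - 6049)/(-32875 + (27 + (38 + 44))*93) = (24384*(-6462 - 1228) - 6049)/(-32875 + (27 + 82)*93) = (24384*(-7690) - 6049)/(-32875 + 109*93) = (-187512960 - 6049)/(-32875 + 10137) = -187519009/(-22738) = -187519009*(-1/22738) = 187519009/22738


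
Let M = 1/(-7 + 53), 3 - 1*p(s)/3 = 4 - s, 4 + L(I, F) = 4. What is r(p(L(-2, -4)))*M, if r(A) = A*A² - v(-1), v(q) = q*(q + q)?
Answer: -29/46 ≈ -0.63043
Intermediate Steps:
L(I, F) = 0 (L(I, F) = -4 + 4 = 0)
v(q) = 2*q² (v(q) = q*(2*q) = 2*q²)
p(s) = -3 + 3*s (p(s) = 9 - 3*(4 - s) = 9 + (-12 + 3*s) = -3 + 3*s)
M = 1/46 ≈ 0.021739
r(A) = -2 + A³ (r(A) = A*A² - 2*(-1)² = A³ - 2 = -2 + A³)
r(p(L(-2, -4)))*M = (-2 + (-3 + 3*0)³)*(1/46) = (-2 + (-3 + 0)³)*(1/46) = (-2 + (-3)³)*(1/46) = (-2 - 27)*(1/46) = -29*1/46 = -29/46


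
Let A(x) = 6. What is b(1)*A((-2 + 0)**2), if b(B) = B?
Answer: 6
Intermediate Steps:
b(1)*A((-2 + 0)**2) = 1*6 = 6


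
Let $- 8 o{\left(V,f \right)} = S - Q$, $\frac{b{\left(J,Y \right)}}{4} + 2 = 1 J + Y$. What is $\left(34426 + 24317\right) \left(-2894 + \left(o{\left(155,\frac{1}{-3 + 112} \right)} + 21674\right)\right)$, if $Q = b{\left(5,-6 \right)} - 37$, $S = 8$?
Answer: $\frac{8822199969}{8} \approx 1.1028 \cdot 10^{9}$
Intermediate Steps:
$b{\left(J,Y \right)} = -8 + 4 J + 4 Y$ ($b{\left(J,Y \right)} = -8 + 4 \left(1 J + Y\right) = -8 + 4 \left(J + Y\right) = -8 + \left(4 J + 4 Y\right) = -8 + 4 J + 4 Y$)
$Q = -49$ ($Q = \left(-8 + 4 \cdot 5 + 4 \left(-6\right)\right) - 37 = \left(-8 + 20 - 24\right) - 37 = -12 - 37 = -49$)
$o{\left(V,f \right)} = - \frac{57}{8}$ ($o{\left(V,f \right)} = - \frac{8 - -49}{8} = - \frac{8 + 49}{8} = \left(- \frac{1}{8}\right) 57 = - \frac{57}{8}$)
$\left(34426 + 24317\right) \left(-2894 + \left(o{\left(155,\frac{1}{-3 + 112} \right)} + 21674\right)\right) = \left(34426 + 24317\right) \left(-2894 + \left(- \frac{57}{8} + 21674\right)\right) = 58743 \left(-2894 + \frac{173335}{8}\right) = 58743 \cdot \frac{150183}{8} = \frac{8822199969}{8}$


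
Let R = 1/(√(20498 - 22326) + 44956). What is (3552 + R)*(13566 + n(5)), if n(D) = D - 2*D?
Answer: 24337748693852431/505260941 - 13561*I*√457/1010521882 ≈ 4.8169e+7 - 0.00028688*I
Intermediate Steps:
n(D) = -D
R = 1/(44956 + 2*I*√457) (R = 1/(√(-1828) + 44956) = 1/(2*I*√457 + 44956) = 1/(44956 + 2*I*√457) ≈ 2.2244e-5 - 2.12e-8*I)
(3552 + R)*(13566 + n(5)) = (3552 + (11239/505260941 - I*√457/1010521882))*(13566 - 1*5) = (1794686873671/505260941 - I*√457/1010521882)*(13566 - 5) = (1794686873671/505260941 - I*√457/1010521882)*13561 = 24337748693852431/505260941 - 13561*I*√457/1010521882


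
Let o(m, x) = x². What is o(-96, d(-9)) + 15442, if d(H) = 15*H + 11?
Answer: 30818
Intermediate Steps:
d(H) = 11 + 15*H
o(-96, d(-9)) + 15442 = (11 + 15*(-9))² + 15442 = (11 - 135)² + 15442 = (-124)² + 15442 = 15376 + 15442 = 30818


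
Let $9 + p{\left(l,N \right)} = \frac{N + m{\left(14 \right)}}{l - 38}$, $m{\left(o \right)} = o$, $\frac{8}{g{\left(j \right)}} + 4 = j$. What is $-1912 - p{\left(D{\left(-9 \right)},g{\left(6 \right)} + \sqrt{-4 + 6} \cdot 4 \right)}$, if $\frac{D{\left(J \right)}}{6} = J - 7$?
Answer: $- \frac{127492}{67} + \frac{2 \sqrt{2}}{67} \approx -1902.8$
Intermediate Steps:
$g{\left(j \right)} = \frac{8}{-4 + j}$
$D{\left(J \right)} = -42 + 6 J$ ($D{\left(J \right)} = 6 \left(J - 7\right) = 6 \left(-7 + J\right) = -42 + 6 J$)
$p{\left(l,N \right)} = -9 + \frac{14 + N}{-38 + l}$ ($p{\left(l,N \right)} = -9 + \frac{N + 14}{l - 38} = -9 + \frac{14 + N}{-38 + l}$)
$-1912 - p{\left(D{\left(-9 \right)},g{\left(6 \right)} + \sqrt{-4 + 6} \cdot 4 \right)} = -1912 - \frac{356 + \left(\frac{8}{-4 + 6} + \sqrt{-4 + 6} \cdot 4\right) - 9 \left(-42 + 6 \left(-9\right)\right)}{-38 + \left(-42 + 6 \left(-9\right)\right)} = -1912 - \frac{356 + \left(\frac{8}{2} + \sqrt{2} \cdot 4\right) - 9 \left(-42 - 54\right)}{-38 - 96} = -1912 - \frac{356 + \left(8 \cdot \frac{1}{2} + 4 \sqrt{2}\right) - -864}{-38 - 96} = -1912 - \frac{356 + \left(4 + 4 \sqrt{2}\right) + 864}{-134} = -1912 - - \frac{1224 + 4 \sqrt{2}}{134} = -1912 - \left(- \frac{612}{67} - \frac{2 \sqrt{2}}{67}\right) = -1912 + \left(\frac{612}{67} + \frac{2 \sqrt{2}}{67}\right) = - \frac{127492}{67} + \frac{2 \sqrt{2}}{67}$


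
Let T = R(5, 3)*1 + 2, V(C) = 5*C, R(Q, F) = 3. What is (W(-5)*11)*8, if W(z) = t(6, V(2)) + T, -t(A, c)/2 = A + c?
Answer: -2376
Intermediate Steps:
t(A, c) = -2*A - 2*c (t(A, c) = -2*(A + c) = -2*A - 2*c)
T = 5 (T = 3*1 + 2 = 3 + 2 = 5)
W(z) = -27 (W(z) = (-2*6 - 10*2) + 5 = (-12 - 2*10) + 5 = (-12 - 20) + 5 = -32 + 5 = -27)
(W(-5)*11)*8 = -27*11*8 = -297*8 = -2376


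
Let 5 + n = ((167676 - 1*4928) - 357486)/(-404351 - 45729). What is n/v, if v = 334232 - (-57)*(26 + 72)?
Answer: -1027831/76472642720 ≈ -1.3440e-5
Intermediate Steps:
v = 339818 (v = 334232 - (-57)*98 = 334232 - 1*(-5586) = 334232 + 5586 = 339818)
n = -1027831/225040 (n = -5 + ((167676 - 1*4928) - 357486)/(-404351 - 45729) = -5 + ((167676 - 4928) - 357486)/(-450080) = -5 + (162748 - 357486)*(-1/450080) = -5 - 194738*(-1/450080) = -5 + 97369/225040 = -1027831/225040 ≈ -4.5673)
n/v = -1027831/225040/339818 = -1027831/225040*1/339818 = -1027831/76472642720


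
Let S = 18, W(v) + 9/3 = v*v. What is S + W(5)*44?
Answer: 986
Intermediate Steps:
W(v) = -3 + v² (W(v) = -3 + v*v = -3 + v²)
S + W(5)*44 = 18 + (-3 + 5²)*44 = 18 + (-3 + 25)*44 = 18 + 22*44 = 18 + 968 = 986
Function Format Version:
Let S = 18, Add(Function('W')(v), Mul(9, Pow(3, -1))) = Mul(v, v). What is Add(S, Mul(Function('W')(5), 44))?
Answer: 986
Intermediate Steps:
Function('W')(v) = Add(-3, Pow(v, 2)) (Function('W')(v) = Add(-3, Mul(v, v)) = Add(-3, Pow(v, 2)))
Add(S, Mul(Function('W')(5), 44)) = Add(18, Mul(Add(-3, Pow(5, 2)), 44)) = Add(18, Mul(Add(-3, 25), 44)) = Add(18, Mul(22, 44)) = Add(18, 968) = 986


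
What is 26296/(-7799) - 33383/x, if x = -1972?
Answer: 208498305/15379628 ≈ 13.557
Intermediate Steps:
26296/(-7799) - 33383/x = 26296/(-7799) - 33383/(-1972) = 26296*(-1/7799) - 33383*(-1/1972) = -26296/7799 + 33383/1972 = 208498305/15379628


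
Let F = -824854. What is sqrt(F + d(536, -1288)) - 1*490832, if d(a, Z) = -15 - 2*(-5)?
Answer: -490832 + 3*I*sqrt(91651) ≈ -4.9083e+5 + 908.22*I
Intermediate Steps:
d(a, Z) = -5 (d(a, Z) = -15 + 10 = -5)
sqrt(F + d(536, -1288)) - 1*490832 = sqrt(-824854 - 5) - 1*490832 = sqrt(-824859) - 490832 = 3*I*sqrt(91651) - 490832 = -490832 + 3*I*sqrt(91651)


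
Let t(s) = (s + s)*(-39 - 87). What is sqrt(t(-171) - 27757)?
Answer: sqrt(15335) ≈ 123.83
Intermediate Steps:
t(s) = -252*s (t(s) = (2*s)*(-126) = -252*s)
sqrt(t(-171) - 27757) = sqrt(-252*(-171) - 27757) = sqrt(43092 - 27757) = sqrt(15335)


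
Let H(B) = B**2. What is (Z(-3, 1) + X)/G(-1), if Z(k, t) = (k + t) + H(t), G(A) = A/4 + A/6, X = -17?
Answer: 216/5 ≈ 43.200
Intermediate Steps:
G(A) = 5*A/12 (G(A) = A*(1/4) + A*(1/6) = A/4 + A/6 = 5*A/12)
Z(k, t) = k + t + t**2 (Z(k, t) = (k + t) + t**2 = k + t + t**2)
(Z(-3, 1) + X)/G(-1) = ((-3 + 1 + 1**2) - 17)/(((5/12)*(-1))) = ((-3 + 1 + 1) - 17)/(-5/12) = (-1 - 17)*(-12/5) = -18*(-12/5) = 216/5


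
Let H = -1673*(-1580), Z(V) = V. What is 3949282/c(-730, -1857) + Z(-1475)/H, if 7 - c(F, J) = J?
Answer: 65245577078/30794911 ≈ 2118.7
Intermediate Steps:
c(F, J) = 7 - J
H = 2643340
3949282/c(-730, -1857) + Z(-1475)/H = 3949282/(7 - 1*(-1857)) - 1475/2643340 = 3949282/(7 + 1857) - 1475*1/2643340 = 3949282/1864 - 295/528668 = 3949282*(1/1864) - 295/528668 = 1974641/932 - 295/528668 = 65245577078/30794911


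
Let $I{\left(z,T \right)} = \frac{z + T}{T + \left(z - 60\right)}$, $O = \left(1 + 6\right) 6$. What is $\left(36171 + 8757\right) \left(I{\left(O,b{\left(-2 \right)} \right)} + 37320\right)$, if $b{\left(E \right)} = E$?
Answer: $1676623104$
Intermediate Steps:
$O = 42$ ($O = 7 \cdot 6 = 42$)
$I{\left(z,T \right)} = \frac{T + z}{-60 + T + z}$ ($I{\left(z,T \right)} = \frac{T + z}{T + \left(z - 60\right)} = \frac{T + z}{T + \left(-60 + z\right)} = \frac{T + z}{-60 + T + z}$)
$\left(36171 + 8757\right) \left(I{\left(O,b{\left(-2 \right)} \right)} + 37320\right) = \left(36171 + 8757\right) \left(\frac{-2 + 42}{-60 - 2 + 42} + 37320\right) = 44928 \left(\frac{1}{-20} \cdot 40 + 37320\right) = 44928 \left(\left(- \frac{1}{20}\right) 40 + 37320\right) = 44928 \left(-2 + 37320\right) = 44928 \cdot 37318 = 1676623104$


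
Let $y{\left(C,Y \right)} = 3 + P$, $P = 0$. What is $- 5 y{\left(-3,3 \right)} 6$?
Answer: $-90$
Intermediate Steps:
$y{\left(C,Y \right)} = 3$ ($y{\left(C,Y \right)} = 3 + 0 = 3$)
$- 5 y{\left(-3,3 \right)} 6 = \left(-5\right) 3 \cdot 6 = \left(-15\right) 6 = -90$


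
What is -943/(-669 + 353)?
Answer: 943/316 ≈ 2.9842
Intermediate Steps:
-943/(-669 + 353) = -943/(-316) = -1/316*(-943) = 943/316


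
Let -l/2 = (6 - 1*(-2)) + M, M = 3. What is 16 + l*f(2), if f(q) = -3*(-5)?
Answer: -314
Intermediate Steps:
f(q) = 15
l = -22 (l = -2*((6 - 1*(-2)) + 3) = -2*((6 + 2) + 3) = -2*(8 + 3) = -2*11 = -22)
16 + l*f(2) = 16 - 22*15 = 16 - 330 = -314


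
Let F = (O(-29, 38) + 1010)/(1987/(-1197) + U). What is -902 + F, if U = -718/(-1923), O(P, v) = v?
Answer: -1694547166/987185 ≈ -1716.5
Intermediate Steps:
U = 718/1923 (U = -718*(-1/1923) = 718/1923 ≈ 0.37337)
F = -804106296/987185 (F = (38 + 1010)/(1987/(-1197) + 718/1923) = 1048/(1987*(-1/1197) + 718/1923) = 1048/(-1987/1197 + 718/1923) = 1048/(-987185/767277) = 1048*(-767277/987185) = -804106296/987185 ≈ -814.54)
-902 + F = -902 - 804106296/987185 = -1694547166/987185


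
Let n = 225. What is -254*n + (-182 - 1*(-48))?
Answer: -57284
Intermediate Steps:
-254*n + (-182 - 1*(-48)) = -254*225 + (-182 - 1*(-48)) = -57150 + (-182 + 48) = -57150 - 134 = -57284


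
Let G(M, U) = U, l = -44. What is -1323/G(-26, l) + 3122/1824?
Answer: 318815/10032 ≈ 31.780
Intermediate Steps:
-1323/G(-26, l) + 3122/1824 = -1323/(-44) + 3122/1824 = -1323*(-1/44) + 3122*(1/1824) = 1323/44 + 1561/912 = 318815/10032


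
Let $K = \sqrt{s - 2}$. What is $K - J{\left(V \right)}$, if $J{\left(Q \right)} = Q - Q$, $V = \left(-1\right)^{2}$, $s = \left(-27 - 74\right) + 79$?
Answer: $2 i \sqrt{6} \approx 4.899 i$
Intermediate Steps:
$s = -22$ ($s = -101 + 79 = -22$)
$V = 1$
$K = 2 i \sqrt{6}$ ($K = \sqrt{-22 - 2} = \sqrt{-24} = 2 i \sqrt{6} \approx 4.899 i$)
$J{\left(Q \right)} = 0$
$K - J{\left(V \right)} = 2 i \sqrt{6} - 0 = 2 i \sqrt{6} + 0 = 2 i \sqrt{6}$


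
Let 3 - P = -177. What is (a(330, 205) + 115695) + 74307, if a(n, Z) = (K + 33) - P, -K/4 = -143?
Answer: 190427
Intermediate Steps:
K = 572 (K = -4*(-143) = 572)
P = 180 (P = 3 - 1*(-177) = 3 + 177 = 180)
a(n, Z) = 425 (a(n, Z) = (572 + 33) - 1*180 = 605 - 180 = 425)
(a(330, 205) + 115695) + 74307 = (425 + 115695) + 74307 = 116120 + 74307 = 190427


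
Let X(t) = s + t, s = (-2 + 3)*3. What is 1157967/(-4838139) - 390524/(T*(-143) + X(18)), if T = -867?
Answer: -112944423265/33329939571 ≈ -3.3887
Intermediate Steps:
s = 3 (s = 1*3 = 3)
X(t) = 3 + t
1157967/(-4838139) - 390524/(T*(-143) + X(18)) = 1157967/(-4838139) - 390524/(-867*(-143) + (3 + 18)) = 1157967*(-1/4838139) - 390524/(123981 + 21) = -128663/537571 - 390524/124002 = -128663/537571 - 390524*1/124002 = -128663/537571 - 195262/62001 = -112944423265/33329939571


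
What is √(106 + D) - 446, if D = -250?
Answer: -446 + 12*I ≈ -446.0 + 12.0*I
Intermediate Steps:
√(106 + D) - 446 = √(106 - 250) - 446 = √(-144) - 446 = 12*I - 446 = -446 + 12*I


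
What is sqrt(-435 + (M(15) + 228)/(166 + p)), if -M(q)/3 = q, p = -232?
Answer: I*sqrt(211882)/22 ≈ 20.923*I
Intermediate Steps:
M(q) = -3*q
sqrt(-435 + (M(15) + 228)/(166 + p)) = sqrt(-435 + (-3*15 + 228)/(166 - 232)) = sqrt(-435 + (-45 + 228)/(-66)) = sqrt(-435 + 183*(-1/66)) = sqrt(-435 - 61/22) = sqrt(-9631/22) = I*sqrt(211882)/22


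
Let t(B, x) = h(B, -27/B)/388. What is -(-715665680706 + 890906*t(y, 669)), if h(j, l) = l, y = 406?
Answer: 56368691687154615/78764 ≈ 7.1567e+11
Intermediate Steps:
t(B, x) = -27/(388*B) (t(B, x) = -27/B/388 = -27/B*(1/388) = -27/(388*B))
-(-715665680706 + 890906*t(y, 669)) = -890906/(1/(-27/388/406 - 803301)) = -890906/(1/(-27/388*1/406 - 803301)) = -890906/(1/(-27/157528 - 803301)) = -890906/(1/(-126542399955/157528)) = -890906/(-157528/126542399955) = -890906*(-126542399955/157528) = 56368691687154615/78764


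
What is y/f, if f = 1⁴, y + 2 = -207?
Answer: -209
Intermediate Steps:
y = -209 (y = -2 - 207 = -209)
f = 1
y/f = -209/1 = -209*1 = -209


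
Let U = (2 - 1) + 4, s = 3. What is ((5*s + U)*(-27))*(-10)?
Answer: 5400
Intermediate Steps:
U = 5 (U = 1 + 4 = 5)
((5*s + U)*(-27))*(-10) = ((5*3 + 5)*(-27))*(-10) = ((15 + 5)*(-27))*(-10) = (20*(-27))*(-10) = -540*(-10) = 5400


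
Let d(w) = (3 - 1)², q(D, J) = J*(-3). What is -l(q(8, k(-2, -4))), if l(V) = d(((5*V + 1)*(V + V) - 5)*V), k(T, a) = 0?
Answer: -4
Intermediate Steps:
q(D, J) = -3*J
d(w) = 4 (d(w) = 2² = 4)
l(V) = 4
-l(q(8, k(-2, -4))) = -1*4 = -4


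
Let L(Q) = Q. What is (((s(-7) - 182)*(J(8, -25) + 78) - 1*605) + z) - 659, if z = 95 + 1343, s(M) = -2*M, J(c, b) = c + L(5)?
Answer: -15114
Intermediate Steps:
J(c, b) = 5 + c (J(c, b) = c + 5 = 5 + c)
z = 1438
(((s(-7) - 182)*(J(8, -25) + 78) - 1*605) + z) - 659 = (((-2*(-7) - 182)*((5 + 8) + 78) - 1*605) + 1438) - 659 = (((14 - 182)*(13 + 78) - 605) + 1438) - 659 = ((-168*91 - 605) + 1438) - 659 = ((-15288 - 605) + 1438) - 659 = (-15893 + 1438) - 659 = -14455 - 659 = -15114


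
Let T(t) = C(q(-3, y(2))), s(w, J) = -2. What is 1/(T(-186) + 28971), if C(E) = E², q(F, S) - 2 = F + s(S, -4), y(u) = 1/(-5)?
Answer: 1/28980 ≈ 3.4507e-5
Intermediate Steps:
y(u) = -⅕
q(F, S) = F (q(F, S) = 2 + (F - 2) = 2 + (-2 + F) = F)
T(t) = 9 (T(t) = (-3)² = 9)
1/(T(-186) + 28971) = 1/(9 + 28971) = 1/28980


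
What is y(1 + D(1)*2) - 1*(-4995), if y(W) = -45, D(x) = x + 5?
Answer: 4950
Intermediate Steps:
D(x) = 5 + x
y(1 + D(1)*2) - 1*(-4995) = -45 - 1*(-4995) = -45 + 4995 = 4950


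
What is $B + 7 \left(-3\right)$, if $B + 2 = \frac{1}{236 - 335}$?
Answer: $- \frac{2278}{99} \approx -23.01$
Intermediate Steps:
$B = - \frac{199}{99}$ ($B = -2 + \frac{1}{236 - 335} = -2 + \frac{1}{-99} = -2 - \frac{1}{99} = - \frac{199}{99} \approx -2.0101$)
$B + 7 \left(-3\right) = - \frac{199}{99} + 7 \left(-3\right) = - \frac{199}{99} - 21 = - \frac{2278}{99}$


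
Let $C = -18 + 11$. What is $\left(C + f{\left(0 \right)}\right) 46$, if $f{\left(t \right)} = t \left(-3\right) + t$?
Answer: $-322$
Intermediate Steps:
$f{\left(t \right)} = - 2 t$ ($f{\left(t \right)} = - 3 t + t = - 2 t$)
$C = -7$
$\left(C + f{\left(0 \right)}\right) 46 = \left(-7 - 0\right) 46 = \left(-7 + 0\right) 46 = \left(-7\right) 46 = -322$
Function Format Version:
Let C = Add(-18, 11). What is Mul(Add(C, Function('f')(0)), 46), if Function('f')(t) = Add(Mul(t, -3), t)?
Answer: -322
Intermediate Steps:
Function('f')(t) = Mul(-2, t) (Function('f')(t) = Add(Mul(-3, t), t) = Mul(-2, t))
C = -7
Mul(Add(C, Function('f')(0)), 46) = Mul(Add(-7, Mul(-2, 0)), 46) = Mul(Add(-7, 0), 46) = Mul(-7, 46) = -322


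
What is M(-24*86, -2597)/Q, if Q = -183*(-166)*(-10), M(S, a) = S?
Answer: 172/25315 ≈ 0.0067944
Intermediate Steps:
Q = -303780 (Q = 30378*(-10) = -303780)
M(-24*86, -2597)/Q = -24*86/(-303780) = -2064*(-1/303780) = 172/25315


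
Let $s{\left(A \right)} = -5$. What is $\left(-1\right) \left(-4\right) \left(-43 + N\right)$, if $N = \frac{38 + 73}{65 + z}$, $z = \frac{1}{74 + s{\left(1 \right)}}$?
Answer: $- \frac{370478}{2243} \approx -165.17$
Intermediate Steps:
$z = \frac{1}{69}$ ($z = \frac{1}{74 - 5} = \frac{1}{69} \approx 0.014493$)
$N = \frac{7659}{4486}$ ($N = \frac{38 + 73}{65 + \frac{1}{69}} = \frac{111}{\frac{4486}{69}} = 111 \cdot \frac{69}{4486} = \frac{7659}{4486} \approx 1.7073$)
$\left(-1\right) \left(-4\right) \left(-43 + N\right) = \left(-1\right) \left(-4\right) \left(-43 + \frac{7659}{4486}\right) = 4 \left(- \frac{185239}{4486}\right) = - \frac{370478}{2243}$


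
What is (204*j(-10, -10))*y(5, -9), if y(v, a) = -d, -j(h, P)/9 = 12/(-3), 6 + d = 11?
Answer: -36720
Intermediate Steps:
d = 5 (d = -6 + 11 = 5)
j(h, P) = 36 (j(h, P) = -108/(-3) = -108*(-1)/3 = -9*(-4) = 36)
y(v, a) = -5 (y(v, a) = -1*5 = -5)
(204*j(-10, -10))*y(5, -9) = (204*36)*(-5) = 7344*(-5) = -36720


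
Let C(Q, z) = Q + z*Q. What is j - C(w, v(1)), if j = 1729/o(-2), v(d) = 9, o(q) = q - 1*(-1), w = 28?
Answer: -2009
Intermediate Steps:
o(q) = 1 + q (o(q) = q + 1 = 1 + q)
C(Q, z) = Q + Q*z
j = -1729 (j = 1729/(1 - 2) = 1729/(-1) = 1729*(-1) = -1729)
j - C(w, v(1)) = -1729 - 28*(1 + 9) = -1729 - 28*10 = -1729 - 1*280 = -1729 - 280 = -2009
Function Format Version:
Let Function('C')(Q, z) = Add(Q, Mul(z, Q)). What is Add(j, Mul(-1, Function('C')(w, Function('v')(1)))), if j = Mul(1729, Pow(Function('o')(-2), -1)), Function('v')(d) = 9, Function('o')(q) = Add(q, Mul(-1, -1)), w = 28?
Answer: -2009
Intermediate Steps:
Function('o')(q) = Add(1, q) (Function('o')(q) = Add(q, 1) = Add(1, q))
Function('C')(Q, z) = Add(Q, Mul(Q, z))
j = -1729 (j = Mul(1729, Pow(Add(1, -2), -1)) = Mul(1729, Pow(-1, -1)) = Mul(1729, -1) = -1729)
Add(j, Mul(-1, Function('C')(w, Function('v')(1)))) = Add(-1729, Mul(-1, Mul(28, Add(1, 9)))) = Add(-1729, Mul(-1, Mul(28, 10))) = Add(-1729, Mul(-1, 280)) = Add(-1729, -280) = -2009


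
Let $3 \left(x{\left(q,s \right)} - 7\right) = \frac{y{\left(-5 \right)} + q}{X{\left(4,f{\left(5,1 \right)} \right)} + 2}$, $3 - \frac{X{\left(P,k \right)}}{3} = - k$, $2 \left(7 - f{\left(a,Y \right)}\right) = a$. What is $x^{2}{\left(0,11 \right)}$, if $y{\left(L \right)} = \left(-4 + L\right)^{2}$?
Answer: $\frac{157609}{2401} \approx 65.643$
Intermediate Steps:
$f{\left(a,Y \right)} = 7 - \frac{a}{2}$
$X{\left(P,k \right)} = 9 + 3 k$ ($X{\left(P,k \right)} = 9 - 3 \left(- k\right) = 9 + 3 k$)
$x{\left(q,s \right)} = \frac{397}{49} + \frac{2 q}{147}$ ($x{\left(q,s \right)} = 7 + \frac{\left(\left(-4 - 5\right)^{2} + q\right) \frac{1}{\left(9 + 3 \left(7 - \frac{5}{2}\right)\right) + 2}}{3} = 7 + \frac{\left(\left(-9\right)^{2} + q\right) \frac{1}{\left(9 + 3 \left(7 - \frac{5}{2}\right)\right) + 2}}{3} = 7 + \frac{\left(81 + q\right) \frac{1}{\left(9 + 3 \cdot \frac{9}{2}\right) + 2}}{3} = 7 + \frac{\left(81 + q\right) \frac{1}{\left(9 + \frac{27}{2}\right) + 2}}{3} = 7 + \frac{\left(81 + q\right) \frac{1}{\frac{45}{2} + 2}}{3} = 7 + \frac{\left(81 + q\right) \frac{1}{\frac{49}{2}}}{3} = 7 + \frac{\left(81 + q\right) \frac{2}{49}}{3} = 7 + \frac{\frac{162}{49} + \frac{2 q}{49}}{3} = 7 + \left(\frac{54}{49} + \frac{2 q}{147}\right) = \frac{397}{49} + \frac{2 q}{147}$)
$x^{2}{\left(0,11 \right)} = \left(\frac{397}{49} + \frac{2}{147} \cdot 0\right)^{2} = \left(\frac{397}{49} + 0\right)^{2} = \left(\frac{397}{49}\right)^{2} = \frac{157609}{2401}$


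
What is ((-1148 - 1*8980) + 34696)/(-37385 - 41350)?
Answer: -24568/78735 ≈ -0.31203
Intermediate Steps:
((-1148 - 1*8980) + 34696)/(-37385 - 41350) = ((-1148 - 8980) + 34696)/(-78735) = (-10128 + 34696)*(-1/78735) = 24568*(-1/78735) = -24568/78735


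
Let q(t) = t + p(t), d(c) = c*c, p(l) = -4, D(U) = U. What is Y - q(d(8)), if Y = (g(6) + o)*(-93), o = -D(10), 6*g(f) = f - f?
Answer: 870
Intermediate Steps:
g(f) = 0 (g(f) = (f - f)/6 = (1/6)*0 = 0)
o = -10 (o = -1*10 = -10)
d(c) = c**2
q(t) = -4 + t (q(t) = t - 4 = -4 + t)
Y = 930 (Y = (0 - 10)*(-93) = -10*(-93) = 930)
Y - q(d(8)) = 930 - (-4 + 8**2) = 930 - (-4 + 64) = 930 - 1*60 = 930 - 60 = 870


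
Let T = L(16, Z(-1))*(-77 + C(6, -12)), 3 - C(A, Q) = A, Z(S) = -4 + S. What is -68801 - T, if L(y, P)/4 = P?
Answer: -70401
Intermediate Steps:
L(y, P) = 4*P
C(A, Q) = 3 - A
T = 1600 (T = (4*(-4 - 1))*(-77 + (3 - 1*6)) = (4*(-5))*(-77 + (3 - 6)) = -20*(-77 - 3) = -20*(-80) = 1600)
-68801 - T = -68801 - 1*1600 = -68801 - 1600 = -70401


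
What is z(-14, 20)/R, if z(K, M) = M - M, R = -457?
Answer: 0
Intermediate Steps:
z(K, M) = 0
z(-14, 20)/R = 0/(-457) = 0*(-1/457) = 0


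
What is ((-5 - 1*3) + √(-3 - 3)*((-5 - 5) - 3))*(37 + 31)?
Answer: -544 - 884*I*√6 ≈ -544.0 - 2165.3*I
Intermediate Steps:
((-5 - 1*3) + √(-3 - 3)*((-5 - 5) - 3))*(37 + 31) = ((-5 - 3) + √(-6)*(-10 - 3))*68 = (-8 + (I*√6)*(-13))*68 = (-8 - 13*I*√6)*68 = -544 - 884*I*√6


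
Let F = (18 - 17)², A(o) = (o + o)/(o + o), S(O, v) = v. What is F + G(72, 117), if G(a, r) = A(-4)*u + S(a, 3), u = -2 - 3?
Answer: -1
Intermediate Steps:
A(o) = 1 (A(o) = (2*o)/((2*o)) = (2*o)*(1/(2*o)) = 1)
u = -5
F = 1 (F = 1² = 1)
G(a, r) = -2 (G(a, r) = 1*(-5) + 3 = -5 + 3 = -2)
F + G(72, 117) = 1 - 2 = -1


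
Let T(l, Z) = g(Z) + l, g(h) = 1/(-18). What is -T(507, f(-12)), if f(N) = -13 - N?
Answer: -9125/18 ≈ -506.94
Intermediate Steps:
g(h) = -1/18
T(l, Z) = -1/18 + l
-T(507, f(-12)) = -(-1/18 + 507) = -1*9125/18 = -9125/18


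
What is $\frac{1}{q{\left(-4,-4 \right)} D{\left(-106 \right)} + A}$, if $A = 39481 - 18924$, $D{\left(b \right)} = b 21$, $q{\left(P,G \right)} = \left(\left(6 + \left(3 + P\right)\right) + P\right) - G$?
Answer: $\frac{1}{9427} \approx 0.00010608$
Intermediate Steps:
$q{\left(P,G \right)} = 9 - G + 2 P$ ($q{\left(P,G \right)} = \left(\left(9 + P\right) + P\right) - G = \left(9 + 2 P\right) - G = 9 - G + 2 P$)
$D{\left(b \right)} = 21 b$
$A = 20557$ ($A = 39481 - 18924 = 20557$)
$\frac{1}{q{\left(-4,-4 \right)} D{\left(-106 \right)} + A} = \frac{1}{\left(9 - -4 + 2 \left(-4\right)\right) 21 \left(-106\right) + 20557} = \frac{1}{\left(9 + 4 - 8\right) \left(-2226\right) + 20557} = \frac{1}{5 \left(-2226\right) + 20557} = \frac{1}{-11130 + 20557} = \frac{1}{9427}$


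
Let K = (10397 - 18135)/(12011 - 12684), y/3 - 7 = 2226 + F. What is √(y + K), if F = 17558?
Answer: √26896961191/673 ≈ 243.69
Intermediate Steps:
y = 59373 (y = 21 + 3*(2226 + 17558) = 21 + 3*19784 = 21 + 59352 = 59373)
K = 7738/673 (K = -7738/(-673) = -7738*(-1/673) = 7738/673 ≈ 11.498)
√(y + K) = √(59373 + 7738/673) = √(39965767/673) = √26896961191/673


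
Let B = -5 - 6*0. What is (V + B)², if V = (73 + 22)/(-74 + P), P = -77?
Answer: 722500/22801 ≈ 31.687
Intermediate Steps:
V = -95/151 (V = (73 + 22)/(-74 - 77) = 95/(-151) = 95*(-1/151) = -95/151 ≈ -0.62914)
B = -5 (B = -5 + 0 = -5)
(V + B)² = (-95/151 - 5)² = (-850/151)² = 722500/22801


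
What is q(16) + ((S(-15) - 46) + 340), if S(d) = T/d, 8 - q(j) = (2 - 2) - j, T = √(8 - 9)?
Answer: 318 - I/15 ≈ 318.0 - 0.066667*I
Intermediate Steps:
T = I (T = √(-1) = I ≈ 1.0*I)
q(j) = 8 + j (q(j) = 8 - ((2 - 2) - j) = 8 - (0 - j) = 8 - (-1)*j = 8 + j)
S(d) = I/d
q(16) + ((S(-15) - 46) + 340) = (8 + 16) + ((I/(-15) - 46) + 340) = 24 + ((I*(-1/15) - 46) + 340) = 24 + ((-I/15 - 46) + 340) = 24 + ((-46 - I/15) + 340) = 24 + (294 - I/15) = 318 - I/15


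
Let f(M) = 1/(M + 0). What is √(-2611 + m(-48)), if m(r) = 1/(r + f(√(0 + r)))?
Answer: √((1503948 + 2611*I*√3)/(-576 - I*√3)) ≈ 0.e-7 + 51.098*I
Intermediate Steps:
f(M) = 1/M
m(r) = 1/(r + r^(-½)) (m(r) = 1/(r + 1/(√(0 + r))) = 1/(r + 1/(√r)) = 1/(r + r^(-½)))
√(-2611 + m(-48)) = √(-2611 + √(-48)/(1 + (-48)^(3/2))) = √(-2611 + (4*I*√3)/(1 - 192*I*√3)) = √(-2611 + 4*I*√3/(1 - 192*I*√3))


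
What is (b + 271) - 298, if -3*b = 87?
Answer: -56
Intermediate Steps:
b = -29 (b = -⅓*87 = -29)
(b + 271) - 298 = (-29 + 271) - 298 = 242 - 298 = -56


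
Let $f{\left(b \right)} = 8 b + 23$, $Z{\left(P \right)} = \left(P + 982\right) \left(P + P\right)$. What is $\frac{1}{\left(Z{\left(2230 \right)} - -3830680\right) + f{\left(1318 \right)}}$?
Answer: $\frac{1}{18166767} \approx 5.5046 \cdot 10^{-8}$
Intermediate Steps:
$Z{\left(P \right)} = 2 P \left(982 + P\right)$ ($Z{\left(P \right)} = \left(982 + P\right) 2 P = 2 P \left(982 + P\right)$)
$f{\left(b \right)} = 23 + 8 b$
$\frac{1}{\left(Z{\left(2230 \right)} - -3830680\right) + f{\left(1318 \right)}} = \frac{1}{\left(2 \cdot 2230 \left(982 + 2230\right) - -3830680\right) + \left(23 + 8 \cdot 1318\right)} = \frac{1}{\left(2 \cdot 2230 \cdot 3212 + 3830680\right) + \left(23 + 10544\right)} = \frac{1}{\left(14325520 + 3830680\right) + 10567} = \frac{1}{18156200 + 10567} = \frac{1}{18166767}$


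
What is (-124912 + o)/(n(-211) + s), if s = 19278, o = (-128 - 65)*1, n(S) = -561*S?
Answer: -125105/137649 ≈ -0.90887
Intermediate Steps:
o = -193 (o = -193*1 = -193)
(-124912 + o)/(n(-211) + s) = (-124912 - 193)/(-561*(-211) + 19278) = -125105/(118371 + 19278) = -125105/137649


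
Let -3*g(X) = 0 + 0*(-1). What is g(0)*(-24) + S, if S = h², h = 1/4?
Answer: 1/16 ≈ 0.062500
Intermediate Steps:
h = ¼ ≈ 0.25000
g(X) = 0 (g(X) = -(0 + 0*(-1))/3 = -(0 + 0)/3 = -⅓*0 = 0)
S = 1/16 (S = (¼)² = 1/16 ≈ 0.062500)
g(0)*(-24) + S = 0*(-24) + 1/16 = 0 + 1/16 = 1/16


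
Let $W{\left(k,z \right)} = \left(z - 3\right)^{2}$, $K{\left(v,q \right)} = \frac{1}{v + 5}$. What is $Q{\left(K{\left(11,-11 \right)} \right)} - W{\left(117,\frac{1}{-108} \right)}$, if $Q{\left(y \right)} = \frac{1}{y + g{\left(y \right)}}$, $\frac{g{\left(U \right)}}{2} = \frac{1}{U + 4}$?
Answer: $- \frac{48815065}{6730128} \approx -7.2532$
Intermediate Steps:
$g{\left(U \right)} = \frac{2}{4 + U}$ ($g{\left(U \right)} = \frac{2}{U + 4} = \frac{2}{4 + U}$)
$K{\left(v,q \right)} = \frac{1}{5 + v}$
$W{\left(k,z \right)} = \left(-3 + z\right)^{2}$
$Q{\left(y \right)} = \frac{1}{y + \frac{2}{4 + y}}$
$Q{\left(K{\left(11,-11 \right)} \right)} - W{\left(117,\frac{1}{-108} \right)} = \frac{4 + \frac{1}{5 + 11}}{2 + \frac{4 + \frac{1}{5 + 11}}{5 + 11}} - \left(-3 + \frac{1}{-108}\right)^{2} = \frac{4 + \frac{1}{16}}{2 + \frac{4 + \frac{1}{16}}{16}} - \left(-3 - \frac{1}{108}\right)^{2} = \frac{4 + \frac{1}{16}}{2 + \frac{4 + \frac{1}{16}}{16}} - \left(- \frac{325}{108}\right)^{2} = \frac{1}{2 + \frac{1}{16} \cdot \frac{65}{16}} \cdot \frac{65}{16} - \frac{105625}{11664} = \frac{1}{2 + \frac{65}{256}} \cdot \frac{65}{16} - \frac{105625}{11664} = \frac{1}{\frac{577}{256}} \cdot \frac{65}{16} - \frac{105625}{11664} = \frac{256}{577} \cdot \frac{65}{16} - \frac{105625}{11664} = \frac{1040}{577} - \frac{105625}{11664} = - \frac{48815065}{6730128}$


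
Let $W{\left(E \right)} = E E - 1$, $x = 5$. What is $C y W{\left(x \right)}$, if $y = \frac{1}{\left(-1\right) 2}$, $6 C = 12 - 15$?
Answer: $6$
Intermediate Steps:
$W{\left(E \right)} = -1 + E^{2}$ ($W{\left(E \right)} = E^{2} - 1 = -1 + E^{2}$)
$C = - \frac{1}{2}$ ($C = \frac{12 - 15}{6} = \frac{1}{6} \left(-3\right) = - \frac{1}{2} \approx -0.5$)
$y = - \frac{1}{2}$ ($y = \frac{1}{-2} = - \frac{1}{2} \approx -0.5$)
$C y W{\left(x \right)} = - \frac{\left(- \frac{1}{2}\right) \left(-1 + 5^{2}\right)}{2} = - \frac{\left(- \frac{1}{2}\right) \left(-1 + 25\right)}{2} = - \frac{\left(- \frac{1}{2}\right) 24}{2} = \left(- \frac{1}{2}\right) \left(-12\right) = 6$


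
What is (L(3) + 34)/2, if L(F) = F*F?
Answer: 43/2 ≈ 21.500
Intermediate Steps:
L(F) = F**2
(L(3) + 34)/2 = (3**2 + 34)/2 = (9 + 34)/2 = (1/2)*43 = 43/2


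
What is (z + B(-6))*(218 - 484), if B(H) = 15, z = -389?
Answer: 99484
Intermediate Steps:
(z + B(-6))*(218 - 484) = (-389 + 15)*(218 - 484) = -374*(-266) = 99484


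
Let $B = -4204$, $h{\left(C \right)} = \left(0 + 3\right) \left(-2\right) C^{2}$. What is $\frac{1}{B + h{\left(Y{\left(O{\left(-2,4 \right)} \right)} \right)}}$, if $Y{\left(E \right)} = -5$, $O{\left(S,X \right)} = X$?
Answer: $- \frac{1}{4354} \approx -0.00022967$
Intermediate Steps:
$h{\left(C \right)} = - 6 C^{2}$ ($h{\left(C \right)} = 3 \left(-2\right) C^{2} = - 6 C^{2}$)
$\frac{1}{B + h{\left(Y{\left(O{\left(-2,4 \right)} \right)} \right)}} = \frac{1}{-4204 - 6 \left(-5\right)^{2}} = \frac{1}{-4204 - 150} = \frac{1}{-4354} = - \frac{1}{4354}$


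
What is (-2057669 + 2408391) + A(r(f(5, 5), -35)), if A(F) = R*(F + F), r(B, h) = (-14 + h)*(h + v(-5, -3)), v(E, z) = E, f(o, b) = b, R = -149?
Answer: -233358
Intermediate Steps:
r(B, h) = (-14 + h)*(-5 + h) (r(B, h) = (-14 + h)*(h - 5) = (-14 + h)*(-5 + h))
A(F) = -298*F (A(F) = -149*(F + F) = -298*F)
(-2057669 + 2408391) + A(r(f(5, 5), -35)) = (-2057669 + 2408391) - 298*(70 + (-35)**2 - 19*(-35)) = 350722 - 298*(70 + 1225 + 665) = 350722 - 298*1960 = 350722 - 584080 = -233358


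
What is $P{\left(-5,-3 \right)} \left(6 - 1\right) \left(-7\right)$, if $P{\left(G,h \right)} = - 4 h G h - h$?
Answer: $-6405$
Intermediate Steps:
$P{\left(G,h \right)} = - h - 4 G h^{2}$ ($P{\left(G,h \right)} = - 4 G h h - h = - 4 G h^{2} - h = - h - 4 G h^{2}$)
$P{\left(-5,-3 \right)} \left(6 - 1\right) \left(-7\right) = \left(-1\right) \left(-3\right) \left(1 + 4 \left(-5\right) \left(-3\right)\right) \left(6 - 1\right) \left(-7\right) = \left(-1\right) \left(-3\right) \left(1 + 60\right) \left(6 - 1\right) \left(-7\right) = \left(-1\right) \left(-3\right) 61 \cdot 5 \left(-7\right) = 183 \cdot 5 \left(-7\right) = 915 \left(-7\right) = -6405$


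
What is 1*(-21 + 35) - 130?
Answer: -116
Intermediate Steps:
1*(-21 + 35) - 130 = 1*14 - 130 = 14 - 130 = -116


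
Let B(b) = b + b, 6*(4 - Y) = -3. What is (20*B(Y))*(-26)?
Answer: -4680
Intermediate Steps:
Y = 9/2 (Y = 4 - ⅙*(-3) = 4 + ½ = 9/2 ≈ 4.5000)
B(b) = 2*b
(20*B(Y))*(-26) = (20*(2*(9/2)))*(-26) = (20*9)*(-26) = 180*(-26) = -4680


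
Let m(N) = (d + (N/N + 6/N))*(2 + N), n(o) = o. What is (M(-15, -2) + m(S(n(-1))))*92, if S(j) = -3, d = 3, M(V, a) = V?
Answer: -1564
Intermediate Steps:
m(N) = (2 + N)*(4 + 6/N) (m(N) = (3 + (N/N + 6/N))*(2 + N) = (3 + (1 + 6/N))*(2 + N) = (4 + 6/N)*(2 + N) = (2 + N)*(4 + 6/N))
(M(-15, -2) + m(S(n(-1))))*92 = (-15 + (14 + 4*(-3) + 12/(-3)))*92 = (-15 + (14 - 12 + 12*(-⅓)))*92 = (-15 + (14 - 12 - 4))*92 = (-15 - 2)*92 = -17*92 = -1564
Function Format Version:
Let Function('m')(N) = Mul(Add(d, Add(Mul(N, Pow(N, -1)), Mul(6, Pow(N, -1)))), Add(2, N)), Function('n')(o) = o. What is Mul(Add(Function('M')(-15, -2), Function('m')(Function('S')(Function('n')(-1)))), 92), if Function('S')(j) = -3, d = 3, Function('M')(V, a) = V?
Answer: -1564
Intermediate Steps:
Function('m')(N) = Mul(Add(2, N), Add(4, Mul(6, Pow(N, -1)))) (Function('m')(N) = Mul(Add(3, Add(Mul(N, Pow(N, -1)), Mul(6, Pow(N, -1)))), Add(2, N)) = Mul(Add(3, Add(1, Mul(6, Pow(N, -1)))), Add(2, N)) = Mul(Add(4, Mul(6, Pow(N, -1))), Add(2, N)) = Mul(Add(2, N), Add(4, Mul(6, Pow(N, -1)))))
Mul(Add(Function('M')(-15, -2), Function('m')(Function('S')(Function('n')(-1)))), 92) = Mul(Add(-15, Add(14, Mul(4, -3), Mul(12, Pow(-3, -1)))), 92) = Mul(Add(-15, Add(14, -12, Mul(12, Rational(-1, 3)))), 92) = Mul(Add(-15, Add(14, -12, -4)), 92) = Mul(Add(-15, -2), 92) = Mul(-17, 92) = -1564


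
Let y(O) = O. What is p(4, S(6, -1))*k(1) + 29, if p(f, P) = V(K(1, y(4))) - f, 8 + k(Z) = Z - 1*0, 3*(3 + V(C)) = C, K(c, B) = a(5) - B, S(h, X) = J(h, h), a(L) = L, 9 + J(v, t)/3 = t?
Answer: 227/3 ≈ 75.667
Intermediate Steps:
J(v, t) = -27 + 3*t
S(h, X) = -27 + 3*h
K(c, B) = 5 - B
V(C) = -3 + C/3
k(Z) = -8 + Z (k(Z) = -8 + (Z - 1*0) = -8 + (Z + 0) = -8 + Z)
p(f, P) = -8/3 - f (p(f, P) = (-3 + (5 - 1*4)/3) - f = (-3 + (5 - 4)/3) - f = (-3 + (1/3)*1) - f = (-3 + 1/3) - f = -8/3 - f)
p(4, S(6, -1))*k(1) + 29 = (-8/3 - 1*4)*(-8 + 1) + 29 = (-8/3 - 4)*(-7) + 29 = -20/3*(-7) + 29 = 140/3 + 29 = 227/3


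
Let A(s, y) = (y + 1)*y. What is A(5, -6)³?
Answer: 27000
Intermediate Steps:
A(s, y) = y*(1 + y) (A(s, y) = (1 + y)*y = y*(1 + y))
A(5, -6)³ = (-6*(1 - 6))³ = (-6*(-5))³ = 30³ = 27000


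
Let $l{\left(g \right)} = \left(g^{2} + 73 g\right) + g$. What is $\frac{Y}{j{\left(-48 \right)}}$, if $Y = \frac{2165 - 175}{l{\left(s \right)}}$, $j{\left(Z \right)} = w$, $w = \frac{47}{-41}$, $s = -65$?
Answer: $\frac{16318}{5499} \approx 2.9674$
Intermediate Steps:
$w = - \frac{47}{41}$ ($w = 47 \left(- \frac{1}{41}\right) = - \frac{47}{41} \approx -1.1463$)
$j{\left(Z \right)} = - \frac{47}{41}$
$l{\left(g \right)} = g^{2} + 74 g$
$Y = - \frac{398}{117}$ ($Y = \frac{2165 - 175}{\left(-65\right) \left(74 - 65\right)} = \frac{2165 - 175}{\left(-65\right) 9} = \frac{1990}{-585} = 1990 \left(- \frac{1}{585}\right) = - \frac{398}{117} \approx -3.4017$)
$\frac{Y}{j{\left(-48 \right)}} = - \frac{398}{117 \left(- \frac{47}{41}\right)} = \left(- \frac{398}{117}\right) \left(- \frac{41}{47}\right) = \frac{16318}{5499}$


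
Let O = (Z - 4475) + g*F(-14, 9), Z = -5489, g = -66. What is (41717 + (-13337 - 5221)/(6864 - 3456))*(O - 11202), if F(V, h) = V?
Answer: -239788381723/284 ≈ -8.4432e+8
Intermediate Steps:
O = -9040 (O = (-5489 - 4475) - 66*(-14) = -9964 + 924 = -9040)
(41717 + (-13337 - 5221)/(6864 - 3456))*(O - 11202) = (41717 + (-13337 - 5221)/(6864 - 3456))*(-9040 - 11202) = (41717 - 18558/3408)*(-20242) = (41717 - 18558*1/3408)*(-20242) = (41717 - 3093/568)*(-20242) = (23692163/568)*(-20242) = -239788381723/284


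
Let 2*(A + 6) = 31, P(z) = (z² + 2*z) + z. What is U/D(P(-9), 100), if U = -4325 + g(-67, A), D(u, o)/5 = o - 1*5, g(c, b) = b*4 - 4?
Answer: -4291/475 ≈ -9.0337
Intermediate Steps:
P(z) = z² + 3*z
A = 19/2 (A = -6 + (½)*31 = -6 + 31/2 = 19/2 ≈ 9.5000)
g(c, b) = -4 + 4*b (g(c, b) = 4*b - 4 = -4 + 4*b)
D(u, o) = -25 + 5*o (D(u, o) = 5*(o - 1*5) = 5*(o - 5) = 5*(-5 + o) = -25 + 5*o)
U = -4291 (U = -4325 + (-4 + 4*(19/2)) = -4325 + (-4 + 38) = -4325 + 34 = -4291)
U/D(P(-9), 100) = -4291/(-25 + 5*100) = -4291/(-25 + 500) = -4291/475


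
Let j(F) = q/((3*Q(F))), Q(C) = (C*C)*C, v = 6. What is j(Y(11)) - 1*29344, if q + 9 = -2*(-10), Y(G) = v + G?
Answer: -432501205/14739 ≈ -29344.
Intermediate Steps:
Q(C) = C³ (Q(C) = C²*C = C³)
Y(G) = 6 + G
q = 11 (q = -9 - 2*(-10) = -9 + 20 = 11)
j(F) = 11/(3*F³) (j(F) = 11/((3*F³)) = 11*(1/(3*F³)) = 11/(3*F³))
j(Y(11)) - 1*29344 = 11/(3*(6 + 11)³) - 1*29344 = (11/3)/17³ - 29344 = (11/3)*(1/4913) - 29344 = 11/14739 - 29344 = -432501205/14739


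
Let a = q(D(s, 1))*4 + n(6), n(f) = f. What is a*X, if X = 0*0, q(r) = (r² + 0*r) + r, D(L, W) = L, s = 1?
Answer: 0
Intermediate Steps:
q(r) = r + r² (q(r) = (r² + 0) + r = r² + r = r + r²)
X = 0
a = 14 (a = (1*(1 + 1))*4 + 6 = (1*2)*4 + 6 = 2*4 + 6 = 8 + 6 = 14)
a*X = 14*0 = 0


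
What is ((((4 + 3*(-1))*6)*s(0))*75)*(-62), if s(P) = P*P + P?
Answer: 0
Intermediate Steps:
s(P) = P + P² (s(P) = P² + P = P + P²)
((((4 + 3*(-1))*6)*s(0))*75)*(-62) = ((((4 + 3*(-1))*6)*(0*(1 + 0)))*75)*(-62) = ((((4 - 3)*6)*(0*1))*75)*(-62) = (((1*6)*0)*75)*(-62) = ((6*0)*75)*(-62) = (0*75)*(-62) = 0*(-62) = 0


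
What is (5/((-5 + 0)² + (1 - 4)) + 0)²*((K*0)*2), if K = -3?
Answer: 0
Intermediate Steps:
(5/((-5 + 0)² + (1 - 4)) + 0)²*((K*0)*2) = (5/((-5 + 0)² + (1 - 4)) + 0)²*(-3*0*2) = (5/((-5)² - 3) + 0)²*(0*2) = (5/(25 - 3) + 0)²*0 = (5/22 + 0)²*0 = (5/22)²*0 = (25/484)*0 = 0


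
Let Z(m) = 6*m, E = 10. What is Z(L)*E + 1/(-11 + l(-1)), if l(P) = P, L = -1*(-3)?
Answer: 2159/12 ≈ 179.92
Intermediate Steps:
L = 3
Z(L)*E + 1/(-11 + l(-1)) = (6*3)*10 + 1/(-11 - 1) = 18*10 + 1/(-12) = 180 - 1/12 = 2159/12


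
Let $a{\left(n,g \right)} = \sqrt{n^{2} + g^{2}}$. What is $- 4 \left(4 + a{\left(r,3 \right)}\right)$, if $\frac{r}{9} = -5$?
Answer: $-16 - 12 \sqrt{226} \approx -196.4$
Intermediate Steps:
$r = -45$ ($r = 9 \left(-5\right) = -45$)
$a{\left(n,g \right)} = \sqrt{g^{2} + n^{2}}$
$- 4 \left(4 + a{\left(r,3 \right)}\right) = - 4 \left(4 + \sqrt{3^{2} + \left(-45\right)^{2}}\right) = - 4 \left(4 + \sqrt{9 + 2025}\right) = - 4 \left(4 + \sqrt{2034}\right) = - 4 \left(4 + 3 \sqrt{226}\right) = -16 - 12 \sqrt{226}$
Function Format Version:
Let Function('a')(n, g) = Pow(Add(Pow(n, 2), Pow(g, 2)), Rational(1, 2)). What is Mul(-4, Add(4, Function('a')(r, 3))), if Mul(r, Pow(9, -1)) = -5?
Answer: Add(-16, Mul(-12, Pow(226, Rational(1, 2)))) ≈ -196.40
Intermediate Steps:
r = -45 (r = Mul(9, -5) = -45)
Function('a')(n, g) = Pow(Add(Pow(g, 2), Pow(n, 2)), Rational(1, 2))
Mul(-4, Add(4, Function('a')(r, 3))) = Mul(-4, Add(4, Pow(Add(Pow(3, 2), Pow(-45, 2)), Rational(1, 2)))) = Mul(-4, Add(4, Pow(Add(9, 2025), Rational(1, 2)))) = Mul(-4, Add(4, Pow(2034, Rational(1, 2)))) = Mul(-4, Add(4, Mul(3, Pow(226, Rational(1, 2))))) = Add(-16, Mul(-12, Pow(226, Rational(1, 2))))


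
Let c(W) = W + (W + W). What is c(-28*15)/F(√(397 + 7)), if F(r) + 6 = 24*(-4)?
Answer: 210/17 ≈ 12.353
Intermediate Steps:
c(W) = 3*W (c(W) = W + 2*W = 3*W)
F(r) = -102 (F(r) = -6 + 24*(-4) = -6 - 96 = -102)
c(-28*15)/F(√(397 + 7)) = (3*(-28*15))/(-102) = (3*(-420))*(-1/102) = -1260*(-1/102) = 210/17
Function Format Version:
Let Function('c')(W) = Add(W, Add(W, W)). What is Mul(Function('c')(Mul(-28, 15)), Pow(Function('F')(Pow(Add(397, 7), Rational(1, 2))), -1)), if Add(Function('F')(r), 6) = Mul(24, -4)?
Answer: Rational(210, 17) ≈ 12.353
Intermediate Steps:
Function('c')(W) = Mul(3, W) (Function('c')(W) = Add(W, Mul(2, W)) = Mul(3, W))
Function('F')(r) = -102 (Function('F')(r) = Add(-6, Mul(24, -4)) = Add(-6, -96) = -102)
Mul(Function('c')(Mul(-28, 15)), Pow(Function('F')(Pow(Add(397, 7), Rational(1, 2))), -1)) = Mul(Mul(3, Mul(-28, 15)), Pow(-102, -1)) = Mul(Mul(3, -420), Rational(-1, 102)) = Mul(-1260, Rational(-1, 102)) = Rational(210, 17)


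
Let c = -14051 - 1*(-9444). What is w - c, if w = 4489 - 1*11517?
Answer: -2421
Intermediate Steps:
c = -4607 (c = -14051 + 9444 = -4607)
w = -7028 (w = 4489 - 11517 = -7028)
w - c = -7028 - 1*(-4607) = -7028 + 4607 = -2421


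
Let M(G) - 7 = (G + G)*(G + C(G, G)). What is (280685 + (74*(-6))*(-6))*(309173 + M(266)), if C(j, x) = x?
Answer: 167800411196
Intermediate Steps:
M(G) = 7 + 4*G² (M(G) = 7 + (G + G)*(G + G) = 7 + (2*G)*(2*G) = 7 + 4*G²)
(280685 + (74*(-6))*(-6))*(309173 + M(266)) = (280685 + (74*(-6))*(-6))*(309173 + (7 + 4*266²)) = (280685 - 444*(-6))*(309173 + (7 + 4*70756)) = (280685 + 2664)*(309173 + (7 + 283024)) = 283349*(309173 + 283031) = 283349*592204 = 167800411196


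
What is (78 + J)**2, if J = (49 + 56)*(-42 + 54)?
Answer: 1790244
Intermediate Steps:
J = 1260 (J = 105*12 = 1260)
(78 + J)**2 = (78 + 1260)**2 = 1338**2 = 1790244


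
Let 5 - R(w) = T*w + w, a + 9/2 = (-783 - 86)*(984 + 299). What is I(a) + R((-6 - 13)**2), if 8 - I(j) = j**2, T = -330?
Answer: -4972288523641/4 ≈ -1.2431e+12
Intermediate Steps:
a = -2229863/2 (a = -9/2 + (-783 - 86)*(984 + 299) = -9/2 - 869*1283 = -9/2 - 1114927 = -2229863/2 ≈ -1.1149e+6)
R(w) = 5 + 329*w (R(w) = 5 - (-330*w + w) = 5 - (-329)*w = 5 + 329*w)
I(j) = 8 - j**2
I(a) + R((-6 - 13)**2) = (8 - (-2229863/2)**2) + (5 + 329*(-6 - 13)**2) = (8 - 1*4972288998769/4) + (5 + 329*(-19)**2) = (8 - 4972288998769/4) + (5 + 329*361) = -4972288998737/4 + (5 + 118769) = -4972288998737/4 + 118774 = -4972288523641/4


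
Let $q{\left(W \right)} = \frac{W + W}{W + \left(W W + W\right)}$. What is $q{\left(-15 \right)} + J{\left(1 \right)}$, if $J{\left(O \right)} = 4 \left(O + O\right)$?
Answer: $\frac{102}{13} \approx 7.8462$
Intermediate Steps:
$J{\left(O \right)} = 8 O$ ($J{\left(O \right)} = 4 \cdot 2 O = 8 O$)
$q{\left(W \right)} = \frac{2 W}{W^{2} + 2 W}$ ($q{\left(W \right)} = \frac{2 W}{W + \left(W^{2} + W\right)} = \frac{2 W}{W + \left(W + W^{2}\right)} = \frac{2 W}{W^{2} + 2 W}$)
$q{\left(-15 \right)} + J{\left(1 \right)} = \frac{2}{2 - 15} + 8 \cdot 1 = \frac{2}{-13} + 8 = 2 \left(- \frac{1}{13}\right) + 8 = - \frac{2}{13} + 8 = \frac{102}{13}$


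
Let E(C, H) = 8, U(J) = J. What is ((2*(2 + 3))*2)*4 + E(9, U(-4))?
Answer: 88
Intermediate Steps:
((2*(2 + 3))*2)*4 + E(9, U(-4)) = ((2*(2 + 3))*2)*4 + 8 = ((2*5)*2)*4 + 8 = (10*2)*4 + 8 = 20*4 + 8 = 80 + 8 = 88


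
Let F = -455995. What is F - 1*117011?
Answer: -573006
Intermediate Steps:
F - 1*117011 = -455995 - 1*117011 = -455995 - 117011 = -573006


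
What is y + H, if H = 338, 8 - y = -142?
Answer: 488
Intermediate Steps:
y = 150 (y = 8 - 1*(-142) = 8 + 142 = 150)
y + H = 150 + 338 = 488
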